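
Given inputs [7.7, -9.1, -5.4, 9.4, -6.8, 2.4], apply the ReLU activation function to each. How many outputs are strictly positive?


ReLU(x) = max(0, x) for each element:
ReLU(7.7) = 7.7
ReLU(-9.1) = 0
ReLU(-5.4) = 0
ReLU(9.4) = 9.4
ReLU(-6.8) = 0
ReLU(2.4) = 2.4
Active neurons (>0): 3

3


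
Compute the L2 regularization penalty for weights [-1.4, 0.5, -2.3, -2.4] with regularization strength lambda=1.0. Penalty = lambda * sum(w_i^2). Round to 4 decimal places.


Squaring each weight:
(-1.4)^2 = 1.96
0.5^2 = 0.25
(-2.3)^2 = 5.29
(-2.4)^2 = 5.76
Sum of squares = 13.26
Penalty = 1.0 * 13.26 = 13.2600

13.2600


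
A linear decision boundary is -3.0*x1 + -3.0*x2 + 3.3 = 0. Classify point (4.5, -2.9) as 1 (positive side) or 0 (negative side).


Compute -3.0 * 4.5 + -3.0 * -2.9 + 3.3
= -13.5 + 8.7 + 3.3
= -1.5
Since -1.5 < 0, the point is on the negative side.

0


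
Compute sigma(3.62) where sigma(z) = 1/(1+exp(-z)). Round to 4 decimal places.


sigmoid(z) = 1 / (1 + exp(-z))
exp(-(3.62)) = exp(-3.62) = 0.0268
1 + 0.0268 = 1.0268
1 / 1.0268 = 0.9739

0.9739


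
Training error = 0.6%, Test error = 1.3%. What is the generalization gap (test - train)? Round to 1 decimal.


Generalization gap = test_error - train_error
= 1.3 - 0.6
= 0.7%
A small gap suggests good generalization.

0.7


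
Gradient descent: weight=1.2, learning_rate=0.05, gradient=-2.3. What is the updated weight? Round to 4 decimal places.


w_new = w_old - lr * gradient
= 1.2 - 0.05 * -2.3
= 1.2 - (-0.115)
= 1.3150

1.3150


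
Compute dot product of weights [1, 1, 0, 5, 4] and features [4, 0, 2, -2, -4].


Element-wise products:
1 * 4 = 4
1 * 0 = 0
0 * 2 = 0
5 * -2 = -10
4 * -4 = -16
Sum = 4 + 0 + 0 + -10 + -16
= -22

-22


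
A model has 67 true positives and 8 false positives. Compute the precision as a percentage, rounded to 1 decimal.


Precision = TP / (TP + FP) * 100
= 67 / (67 + 8)
= 67 / 75
= 0.8933
= 89.3%

89.3


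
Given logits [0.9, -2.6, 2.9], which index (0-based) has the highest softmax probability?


Softmax is a monotonic transformation, so it preserves the argmax.
We need to find the index of the maximum logit.
Index 0: 0.9
Index 1: -2.6
Index 2: 2.9
Maximum logit = 2.9 at index 2

2


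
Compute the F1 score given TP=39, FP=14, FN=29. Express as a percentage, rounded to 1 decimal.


Precision = TP / (TP + FP) = 39 / 53 = 0.7358
Recall = TP / (TP + FN) = 39 / 68 = 0.5735
F1 = 2 * P * R / (P + R)
= 2 * 0.7358 * 0.5735 / (0.7358 + 0.5735)
= 0.8441 / 1.3094
= 0.6446
As percentage: 64.5%

64.5


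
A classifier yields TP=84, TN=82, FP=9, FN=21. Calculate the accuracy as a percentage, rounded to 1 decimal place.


Accuracy = (TP + TN) / (TP + TN + FP + FN) * 100
= (84 + 82) / (84 + 82 + 9 + 21)
= 166 / 196
= 0.8469
= 84.7%

84.7


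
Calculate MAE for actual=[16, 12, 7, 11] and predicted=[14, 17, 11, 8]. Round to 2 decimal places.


Absolute errors: [2, 5, 4, 3]
Sum of absolute errors = 14
MAE = 14 / 4 = 3.50

3.50


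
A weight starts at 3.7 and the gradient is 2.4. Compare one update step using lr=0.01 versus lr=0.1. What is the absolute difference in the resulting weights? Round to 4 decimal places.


With lr=0.01: w_new = 3.7 - 0.01 * 2.4 = 3.676
With lr=0.1: w_new = 3.7 - 0.1 * 2.4 = 3.46
Absolute difference = |3.676 - 3.46|
= 0.2160

0.2160


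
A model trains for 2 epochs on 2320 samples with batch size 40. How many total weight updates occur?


Iterations per epoch = 2320 / 40 = 58
Total updates = iterations_per_epoch * epochs
= 58 * 2
= 116

116


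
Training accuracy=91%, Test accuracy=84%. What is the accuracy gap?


Gap = train_accuracy - test_accuracy
= 91 - 84
= 7%
This moderate gap may indicate mild overfitting.

7


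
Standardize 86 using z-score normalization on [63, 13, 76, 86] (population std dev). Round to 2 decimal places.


Mean = (63 + 13 + 76 + 86) / 4 = 59.5
Variance = sum((x_i - mean)^2) / n = 787.25
Std = sqrt(787.25) = 28.058
Z = (x - mean) / std
= (86 - 59.5) / 28.058
= 26.5 / 28.058
= 0.94

0.94


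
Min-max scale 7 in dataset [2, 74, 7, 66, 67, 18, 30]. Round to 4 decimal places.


Min = 2, Max = 74
Range = 74 - 2 = 72
Scaled = (x - min) / (max - min)
= (7 - 2) / 72
= 5 / 72
= 0.0694

0.0694


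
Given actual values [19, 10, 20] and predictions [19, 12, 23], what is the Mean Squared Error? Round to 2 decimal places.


Differences: [0, -2, -3]
Squared errors: [0, 4, 9]
Sum of squared errors = 13
MSE = 13 / 3 = 4.33

4.33


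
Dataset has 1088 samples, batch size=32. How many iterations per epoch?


Iterations per epoch = dataset_size / batch_size
= 1088 / 32
= 34

34


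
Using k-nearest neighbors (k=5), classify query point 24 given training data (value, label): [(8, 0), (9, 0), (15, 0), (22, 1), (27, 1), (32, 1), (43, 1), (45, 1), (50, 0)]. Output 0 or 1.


Distances from query 24:
Point 22 (class 1): distance = 2
Point 27 (class 1): distance = 3
Point 32 (class 1): distance = 8
Point 15 (class 0): distance = 9
Point 9 (class 0): distance = 15
K=5 nearest neighbors: classes = [1, 1, 1, 0, 0]
Votes for class 1: 3 / 5
Majority vote => class 1

1


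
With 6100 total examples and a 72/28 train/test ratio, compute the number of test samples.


Train samples = 6100 * 72% = 4392
Test samples = 6100 - 4392
= 1708

1708


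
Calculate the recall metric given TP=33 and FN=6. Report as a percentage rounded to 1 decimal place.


Recall = TP / (TP + FN) * 100
= 33 / (33 + 6)
= 33 / 39
= 0.8462
= 84.6%

84.6


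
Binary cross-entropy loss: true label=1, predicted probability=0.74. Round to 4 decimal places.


For y=1: Loss = -log(p)
= -log(0.74)
= -(-0.3011)
= 0.3011

0.3011


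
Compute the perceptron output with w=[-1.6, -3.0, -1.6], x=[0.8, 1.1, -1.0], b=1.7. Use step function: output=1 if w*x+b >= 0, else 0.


z = w . x + b
= -1.6*0.8 + -3.0*1.1 + -1.6*-1.0 + 1.7
= -1.28 + -3.3 + 1.6 + 1.7
= -2.98 + 1.7
= -1.28
Since z = -1.28 < 0, output = 0

0


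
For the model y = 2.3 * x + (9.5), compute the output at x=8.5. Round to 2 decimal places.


y = 2.3 * 8.5 + (9.5)
= 19.55 + (9.5)
= 29.05

29.05


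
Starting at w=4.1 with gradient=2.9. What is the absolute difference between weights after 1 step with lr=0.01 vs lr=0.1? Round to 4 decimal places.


With lr=0.01: w_new = 4.1 - 0.01 * 2.9 = 4.071
With lr=0.1: w_new = 4.1 - 0.1 * 2.9 = 3.81
Absolute difference = |4.071 - 3.81|
= 0.2610

0.2610


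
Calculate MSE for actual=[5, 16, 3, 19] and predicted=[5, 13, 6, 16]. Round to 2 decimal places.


Differences: [0, 3, -3, 3]
Squared errors: [0, 9, 9, 9]
Sum of squared errors = 27
MSE = 27 / 4 = 6.75

6.75


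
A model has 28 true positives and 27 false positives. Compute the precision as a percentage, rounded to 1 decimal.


Precision = TP / (TP + FP) * 100
= 28 / (28 + 27)
= 28 / 55
= 0.5091
= 50.9%

50.9


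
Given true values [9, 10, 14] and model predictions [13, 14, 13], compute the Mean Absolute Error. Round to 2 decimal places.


Absolute errors: [4, 4, 1]
Sum of absolute errors = 9
MAE = 9 / 3 = 3.00

3.00


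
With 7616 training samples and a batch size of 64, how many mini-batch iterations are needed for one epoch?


Iterations per epoch = dataset_size / batch_size
= 7616 / 64
= 119

119


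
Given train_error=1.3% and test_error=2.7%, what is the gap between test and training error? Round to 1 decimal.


Generalization gap = test_error - train_error
= 2.7 - 1.3
= 1.4%
A small gap suggests good generalization.

1.4


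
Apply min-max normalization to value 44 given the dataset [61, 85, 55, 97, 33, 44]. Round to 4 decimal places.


Min = 33, Max = 97
Range = 97 - 33 = 64
Scaled = (x - min) / (max - min)
= (44 - 33) / 64
= 11 / 64
= 0.1719

0.1719


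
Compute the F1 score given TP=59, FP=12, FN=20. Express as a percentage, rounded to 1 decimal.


Precision = TP / (TP + FP) = 59 / 71 = 0.831
Recall = TP / (TP + FN) = 59 / 79 = 0.7468
F1 = 2 * P * R / (P + R)
= 2 * 0.831 * 0.7468 / (0.831 + 0.7468)
= 1.2412 / 1.5778
= 0.7867
As percentage: 78.7%

78.7


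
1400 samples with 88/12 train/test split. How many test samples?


Train samples = 1400 * 88% = 1232
Test samples = 1400 - 1232
= 168

168


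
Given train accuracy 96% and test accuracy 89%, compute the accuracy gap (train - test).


Gap = train_accuracy - test_accuracy
= 96 - 89
= 7%
This moderate gap may indicate mild overfitting.

7


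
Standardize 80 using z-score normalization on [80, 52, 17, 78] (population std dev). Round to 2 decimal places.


Mean = (80 + 52 + 17 + 78) / 4 = 56.75
Variance = sum((x_i - mean)^2) / n = 648.6875
Std = sqrt(648.6875) = 25.4693
Z = (x - mean) / std
= (80 - 56.75) / 25.4693
= 23.25 / 25.4693
= 0.91

0.91


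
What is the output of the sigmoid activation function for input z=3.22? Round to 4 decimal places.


sigmoid(z) = 1 / (1 + exp(-z))
exp(-(3.22)) = exp(-3.22) = 0.04
1 + 0.04 = 1.04
1 / 1.04 = 0.9616

0.9616


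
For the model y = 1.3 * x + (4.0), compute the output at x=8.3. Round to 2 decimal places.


y = 1.3 * 8.3 + (4.0)
= 10.79 + (4.0)
= 14.79

14.79


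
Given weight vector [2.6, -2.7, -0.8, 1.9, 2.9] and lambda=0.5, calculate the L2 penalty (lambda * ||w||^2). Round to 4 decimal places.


Squaring each weight:
2.6^2 = 6.76
(-2.7)^2 = 7.29
(-0.8)^2 = 0.64
1.9^2 = 3.61
2.9^2 = 8.41
Sum of squares = 26.71
Penalty = 0.5 * 26.71 = 13.3550

13.3550


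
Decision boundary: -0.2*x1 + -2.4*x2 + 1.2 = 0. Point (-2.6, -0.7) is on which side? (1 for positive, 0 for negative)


Compute -0.2 * -2.6 + -2.4 * -0.7 + 1.2
= 0.52 + 1.68 + 1.2
= 3.4
Since 3.4 >= 0, the point is on the positive side.

1


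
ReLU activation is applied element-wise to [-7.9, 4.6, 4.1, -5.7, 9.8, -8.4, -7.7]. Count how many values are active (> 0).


ReLU(x) = max(0, x) for each element:
ReLU(-7.9) = 0
ReLU(4.6) = 4.6
ReLU(4.1) = 4.1
ReLU(-5.7) = 0
ReLU(9.8) = 9.8
ReLU(-8.4) = 0
ReLU(-7.7) = 0
Active neurons (>0): 3

3


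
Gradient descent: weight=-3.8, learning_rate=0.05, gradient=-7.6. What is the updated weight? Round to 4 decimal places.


w_new = w_old - lr * gradient
= -3.8 - 0.05 * -7.6
= -3.8 - (-0.38)
= -3.4200

-3.4200


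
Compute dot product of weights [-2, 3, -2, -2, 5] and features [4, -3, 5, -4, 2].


Element-wise products:
-2 * 4 = -8
3 * -3 = -9
-2 * 5 = -10
-2 * -4 = 8
5 * 2 = 10
Sum = -8 + -9 + -10 + 8 + 10
= -9

-9


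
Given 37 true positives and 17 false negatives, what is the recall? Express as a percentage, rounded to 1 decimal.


Recall = TP / (TP + FN) * 100
= 37 / (37 + 17)
= 37 / 54
= 0.6852
= 68.5%

68.5


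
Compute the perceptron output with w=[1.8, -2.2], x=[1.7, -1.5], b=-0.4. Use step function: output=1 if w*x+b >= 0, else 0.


z = w . x + b
= 1.8*1.7 + -2.2*-1.5 + -0.4
= 3.06 + 3.3 + -0.4
= 6.36 + -0.4
= 5.96
Since z = 5.96 >= 0, output = 1

1


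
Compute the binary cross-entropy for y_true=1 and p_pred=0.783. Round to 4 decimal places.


For y=1: Loss = -log(p)
= -log(0.783)
= -(-0.2446)
= 0.2446

0.2446


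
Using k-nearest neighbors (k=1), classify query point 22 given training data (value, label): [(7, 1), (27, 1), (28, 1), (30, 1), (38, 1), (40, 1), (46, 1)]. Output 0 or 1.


Distances from query 22:
Point 27 (class 1): distance = 5
K=1 nearest neighbors: classes = [1]
Votes for class 1: 1 / 1
Majority vote => class 1

1


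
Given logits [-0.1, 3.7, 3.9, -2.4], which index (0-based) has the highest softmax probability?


Softmax is a monotonic transformation, so it preserves the argmax.
We need to find the index of the maximum logit.
Index 0: -0.1
Index 1: 3.7
Index 2: 3.9
Index 3: -2.4
Maximum logit = 3.9 at index 2

2


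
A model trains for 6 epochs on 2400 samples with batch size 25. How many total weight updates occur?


Iterations per epoch = 2400 / 25 = 96
Total updates = iterations_per_epoch * epochs
= 96 * 6
= 576

576


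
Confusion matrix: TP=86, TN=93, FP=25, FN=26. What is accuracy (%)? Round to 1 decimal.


Accuracy = (TP + TN) / (TP + TN + FP + FN) * 100
= (86 + 93) / (86 + 93 + 25 + 26)
= 179 / 230
= 0.7783
= 77.8%

77.8


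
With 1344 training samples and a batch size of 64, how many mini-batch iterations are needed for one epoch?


Iterations per epoch = dataset_size / batch_size
= 1344 / 64
= 21

21


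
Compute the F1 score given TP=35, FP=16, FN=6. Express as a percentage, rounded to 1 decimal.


Precision = TP / (TP + FP) = 35 / 51 = 0.6863
Recall = TP / (TP + FN) = 35 / 41 = 0.8537
F1 = 2 * P * R / (P + R)
= 2 * 0.6863 * 0.8537 / (0.6863 + 0.8537)
= 1.1717 / 1.5399
= 0.7609
As percentage: 76.1%

76.1


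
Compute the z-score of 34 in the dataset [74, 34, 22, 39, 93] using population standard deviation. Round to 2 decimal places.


Mean = (74 + 34 + 22 + 39 + 93) / 5 = 52.4
Variance = sum((x_i - mean)^2) / n = 711.44
Std = sqrt(711.44) = 26.6728
Z = (x - mean) / std
= (34 - 52.4) / 26.6728
= -18.4 / 26.6728
= -0.69

-0.69


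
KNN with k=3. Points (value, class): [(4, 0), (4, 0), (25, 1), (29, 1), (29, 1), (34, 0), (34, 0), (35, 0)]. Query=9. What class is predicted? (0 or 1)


Distances from query 9:
Point 4 (class 0): distance = 5
Point 4 (class 0): distance = 5
Point 25 (class 1): distance = 16
K=3 nearest neighbors: classes = [0, 0, 1]
Votes for class 1: 1 / 3
Majority vote => class 0

0


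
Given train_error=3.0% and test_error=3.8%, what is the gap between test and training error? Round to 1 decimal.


Generalization gap = test_error - train_error
= 3.8 - 3.0
= 0.8%
A small gap suggests good generalization.

0.8


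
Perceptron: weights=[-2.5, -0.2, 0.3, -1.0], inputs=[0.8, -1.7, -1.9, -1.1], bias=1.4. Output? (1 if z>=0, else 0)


z = w . x + b
= -2.5*0.8 + -0.2*-1.7 + 0.3*-1.9 + -1.0*-1.1 + 1.4
= -2.0 + 0.34 + -0.57 + 1.1 + 1.4
= -1.13 + 1.4
= 0.27
Since z = 0.27 >= 0, output = 1

1


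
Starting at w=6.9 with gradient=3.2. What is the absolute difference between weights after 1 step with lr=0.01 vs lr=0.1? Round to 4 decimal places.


With lr=0.01: w_new = 6.9 - 0.01 * 3.2 = 6.868
With lr=0.1: w_new = 6.9 - 0.1 * 3.2 = 6.58
Absolute difference = |6.868 - 6.58|
= 0.2880

0.2880


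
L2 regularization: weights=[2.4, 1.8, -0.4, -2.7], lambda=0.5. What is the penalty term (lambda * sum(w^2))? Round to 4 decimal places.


Squaring each weight:
2.4^2 = 5.76
1.8^2 = 3.24
(-0.4)^2 = 0.16
(-2.7)^2 = 7.29
Sum of squares = 16.45
Penalty = 0.5 * 16.45 = 8.2250

8.2250


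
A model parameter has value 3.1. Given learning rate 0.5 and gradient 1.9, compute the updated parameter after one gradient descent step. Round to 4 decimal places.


w_new = w_old - lr * gradient
= 3.1 - 0.5 * 1.9
= 3.1 - (0.95)
= 2.1500

2.1500


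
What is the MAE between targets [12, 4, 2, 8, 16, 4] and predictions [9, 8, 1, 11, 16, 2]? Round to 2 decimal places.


Absolute errors: [3, 4, 1, 3, 0, 2]
Sum of absolute errors = 13
MAE = 13 / 6 = 2.17

2.17


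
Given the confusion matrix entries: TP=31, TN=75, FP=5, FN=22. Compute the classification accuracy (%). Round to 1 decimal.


Accuracy = (TP + TN) / (TP + TN + FP + FN) * 100
= (31 + 75) / (31 + 75 + 5 + 22)
= 106 / 133
= 0.797
= 79.7%

79.7


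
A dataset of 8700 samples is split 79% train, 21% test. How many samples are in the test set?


Train samples = 8700 * 79% = 6873
Test samples = 8700 - 6873
= 1827

1827


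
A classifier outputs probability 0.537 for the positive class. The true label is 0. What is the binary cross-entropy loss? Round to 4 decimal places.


For y=0: Loss = -log(1-p)
= -log(1 - 0.537)
= -log(0.463)
= -(-0.77)
= 0.7700

0.7700


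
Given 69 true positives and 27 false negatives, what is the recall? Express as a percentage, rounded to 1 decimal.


Recall = TP / (TP + FN) * 100
= 69 / (69 + 27)
= 69 / 96
= 0.7188
= 71.9%

71.9


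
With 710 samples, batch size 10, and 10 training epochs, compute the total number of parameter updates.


Iterations per epoch = 710 / 10 = 71
Total updates = iterations_per_epoch * epochs
= 71 * 10
= 710

710


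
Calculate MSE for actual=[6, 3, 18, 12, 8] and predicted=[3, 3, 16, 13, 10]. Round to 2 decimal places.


Differences: [3, 0, 2, -1, -2]
Squared errors: [9, 0, 4, 1, 4]
Sum of squared errors = 18
MSE = 18 / 5 = 3.60

3.60


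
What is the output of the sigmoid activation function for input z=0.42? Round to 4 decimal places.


sigmoid(z) = 1 / (1 + exp(-z))
exp(-(0.42)) = exp(-0.42) = 0.657
1 + 0.657 = 1.657
1 / 1.657 = 0.6035

0.6035


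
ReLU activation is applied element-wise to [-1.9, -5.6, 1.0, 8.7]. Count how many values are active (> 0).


ReLU(x) = max(0, x) for each element:
ReLU(-1.9) = 0
ReLU(-5.6) = 0
ReLU(1.0) = 1.0
ReLU(8.7) = 8.7
Active neurons (>0): 2

2


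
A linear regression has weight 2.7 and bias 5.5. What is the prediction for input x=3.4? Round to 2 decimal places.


y = 2.7 * 3.4 + (5.5)
= 9.18 + (5.5)
= 14.68

14.68


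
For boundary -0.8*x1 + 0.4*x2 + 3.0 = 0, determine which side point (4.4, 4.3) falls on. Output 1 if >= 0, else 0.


Compute -0.8 * 4.4 + 0.4 * 4.3 + 3.0
= -3.52 + 1.72 + 3.0
= 1.2
Since 1.2 >= 0, the point is on the positive side.

1


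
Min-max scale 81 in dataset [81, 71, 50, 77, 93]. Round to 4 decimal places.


Min = 50, Max = 93
Range = 93 - 50 = 43
Scaled = (x - min) / (max - min)
= (81 - 50) / 43
= 31 / 43
= 0.7209

0.7209


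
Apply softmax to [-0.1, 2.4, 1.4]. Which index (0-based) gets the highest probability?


Softmax is a monotonic transformation, so it preserves the argmax.
We need to find the index of the maximum logit.
Index 0: -0.1
Index 1: 2.4
Index 2: 1.4
Maximum logit = 2.4 at index 1

1


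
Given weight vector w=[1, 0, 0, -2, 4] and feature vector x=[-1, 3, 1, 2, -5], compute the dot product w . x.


Element-wise products:
1 * -1 = -1
0 * 3 = 0
0 * 1 = 0
-2 * 2 = -4
4 * -5 = -20
Sum = -1 + 0 + 0 + -4 + -20
= -25

-25


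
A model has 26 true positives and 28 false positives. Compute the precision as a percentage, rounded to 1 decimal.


Precision = TP / (TP + FP) * 100
= 26 / (26 + 28)
= 26 / 54
= 0.4815
= 48.1%

48.1


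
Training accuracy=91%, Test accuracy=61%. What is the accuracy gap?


Gap = train_accuracy - test_accuracy
= 91 - 61
= 30%
This large gap strongly indicates overfitting.

30


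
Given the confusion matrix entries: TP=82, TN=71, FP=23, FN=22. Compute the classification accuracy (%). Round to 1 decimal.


Accuracy = (TP + TN) / (TP + TN + FP + FN) * 100
= (82 + 71) / (82 + 71 + 23 + 22)
= 153 / 198
= 0.7727
= 77.3%

77.3


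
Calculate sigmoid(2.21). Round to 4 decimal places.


sigmoid(z) = 1 / (1 + exp(-z))
exp(-(2.21)) = exp(-2.21) = 0.1097
1 + 0.1097 = 1.1097
1 / 1.1097 = 0.9011

0.9011


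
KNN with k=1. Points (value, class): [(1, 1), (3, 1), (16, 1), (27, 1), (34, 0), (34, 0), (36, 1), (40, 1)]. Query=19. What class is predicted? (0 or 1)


Distances from query 19:
Point 16 (class 1): distance = 3
K=1 nearest neighbors: classes = [1]
Votes for class 1: 1 / 1
Majority vote => class 1

1


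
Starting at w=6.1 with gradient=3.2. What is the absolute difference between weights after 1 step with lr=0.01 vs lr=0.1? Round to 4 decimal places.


With lr=0.01: w_new = 6.1 - 0.01 * 3.2 = 6.068
With lr=0.1: w_new = 6.1 - 0.1 * 3.2 = 5.78
Absolute difference = |6.068 - 5.78|
= 0.2880

0.2880


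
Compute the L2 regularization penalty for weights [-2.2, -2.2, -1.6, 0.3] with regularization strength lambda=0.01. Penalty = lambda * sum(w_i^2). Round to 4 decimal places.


Squaring each weight:
(-2.2)^2 = 4.84
(-2.2)^2 = 4.84
(-1.6)^2 = 2.56
0.3^2 = 0.09
Sum of squares = 12.33
Penalty = 0.01 * 12.33 = 0.1233

0.1233


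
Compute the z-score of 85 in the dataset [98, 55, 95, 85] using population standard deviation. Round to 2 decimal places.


Mean = (98 + 55 + 95 + 85) / 4 = 83.25
Variance = sum((x_i - mean)^2) / n = 289.1875
Std = sqrt(289.1875) = 17.0055
Z = (x - mean) / std
= (85 - 83.25) / 17.0055
= 1.75 / 17.0055
= 0.10

0.10


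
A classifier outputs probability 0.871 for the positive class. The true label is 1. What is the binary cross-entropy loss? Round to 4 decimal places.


For y=1: Loss = -log(p)
= -log(0.871)
= -(-0.1381)
= 0.1381

0.1381


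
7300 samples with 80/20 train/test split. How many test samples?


Train samples = 7300 * 80% = 5840
Test samples = 7300 - 5840
= 1460

1460


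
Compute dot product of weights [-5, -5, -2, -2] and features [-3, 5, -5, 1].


Element-wise products:
-5 * -3 = 15
-5 * 5 = -25
-2 * -5 = 10
-2 * 1 = -2
Sum = 15 + -25 + 10 + -2
= -2

-2


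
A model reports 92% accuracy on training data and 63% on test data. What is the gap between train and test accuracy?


Gap = train_accuracy - test_accuracy
= 92 - 63
= 29%
This large gap strongly indicates overfitting.

29


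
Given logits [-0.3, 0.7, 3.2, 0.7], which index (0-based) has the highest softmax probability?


Softmax is a monotonic transformation, so it preserves the argmax.
We need to find the index of the maximum logit.
Index 0: -0.3
Index 1: 0.7
Index 2: 3.2
Index 3: 0.7
Maximum logit = 3.2 at index 2

2


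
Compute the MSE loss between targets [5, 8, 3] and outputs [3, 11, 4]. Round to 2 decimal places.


Differences: [2, -3, -1]
Squared errors: [4, 9, 1]
Sum of squared errors = 14
MSE = 14 / 3 = 4.67

4.67


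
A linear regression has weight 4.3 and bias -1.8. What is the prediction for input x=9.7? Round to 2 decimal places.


y = 4.3 * 9.7 + (-1.8)
= 41.71 + (-1.8)
= 39.91

39.91


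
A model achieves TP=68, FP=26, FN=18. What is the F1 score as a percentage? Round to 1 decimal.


Precision = TP / (TP + FP) = 68 / 94 = 0.7234
Recall = TP / (TP + FN) = 68 / 86 = 0.7907
F1 = 2 * P * R / (P + R)
= 2 * 0.7234 * 0.7907 / (0.7234 + 0.7907)
= 1.144 / 1.5141
= 0.7556
As percentage: 75.6%

75.6


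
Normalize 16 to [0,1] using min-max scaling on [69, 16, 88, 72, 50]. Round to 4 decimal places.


Min = 16, Max = 88
Range = 88 - 16 = 72
Scaled = (x - min) / (max - min)
= (16 - 16) / 72
= 0 / 72
= 0.0000

0.0000


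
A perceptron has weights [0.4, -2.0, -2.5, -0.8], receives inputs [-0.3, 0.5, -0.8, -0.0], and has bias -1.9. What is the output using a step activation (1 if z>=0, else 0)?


z = w . x + b
= 0.4*-0.3 + -2.0*0.5 + -2.5*-0.8 + -0.8*-0.0 + -1.9
= -0.12 + -1.0 + 2.0 + 0.0 + -1.9
= 0.88 + -1.9
= -1.02
Since z = -1.02 < 0, output = 0

0


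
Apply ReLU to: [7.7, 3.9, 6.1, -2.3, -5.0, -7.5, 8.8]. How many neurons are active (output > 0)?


ReLU(x) = max(0, x) for each element:
ReLU(7.7) = 7.7
ReLU(3.9) = 3.9
ReLU(6.1) = 6.1
ReLU(-2.3) = 0
ReLU(-5.0) = 0
ReLU(-7.5) = 0
ReLU(8.8) = 8.8
Active neurons (>0): 4

4


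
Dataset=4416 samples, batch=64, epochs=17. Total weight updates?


Iterations per epoch = 4416 / 64 = 69
Total updates = iterations_per_epoch * epochs
= 69 * 17
= 1173

1173


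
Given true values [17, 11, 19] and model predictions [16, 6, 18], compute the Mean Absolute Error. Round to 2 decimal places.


Absolute errors: [1, 5, 1]
Sum of absolute errors = 7
MAE = 7 / 3 = 2.33

2.33


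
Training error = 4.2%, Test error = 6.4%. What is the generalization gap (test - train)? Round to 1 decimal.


Generalization gap = test_error - train_error
= 6.4 - 4.2
= 2.2%
A moderate gap.

2.2


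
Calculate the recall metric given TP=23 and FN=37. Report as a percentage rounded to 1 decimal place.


Recall = TP / (TP + FN) * 100
= 23 / (23 + 37)
= 23 / 60
= 0.3833
= 38.3%

38.3


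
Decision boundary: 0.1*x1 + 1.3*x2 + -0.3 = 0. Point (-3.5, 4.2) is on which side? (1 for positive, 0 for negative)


Compute 0.1 * -3.5 + 1.3 * 4.2 + -0.3
= -0.35 + 5.46 + -0.3
= 4.81
Since 4.81 >= 0, the point is on the positive side.

1


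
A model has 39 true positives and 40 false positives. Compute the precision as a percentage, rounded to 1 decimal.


Precision = TP / (TP + FP) * 100
= 39 / (39 + 40)
= 39 / 79
= 0.4937
= 49.4%

49.4


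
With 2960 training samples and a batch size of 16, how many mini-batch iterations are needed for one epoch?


Iterations per epoch = dataset_size / batch_size
= 2960 / 16
= 185

185


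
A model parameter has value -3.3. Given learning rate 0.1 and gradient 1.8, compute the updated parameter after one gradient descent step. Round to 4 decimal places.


w_new = w_old - lr * gradient
= -3.3 - 0.1 * 1.8
= -3.3 - (0.18)
= -3.4800

-3.4800


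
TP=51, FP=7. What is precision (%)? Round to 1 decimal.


Precision = TP / (TP + FP) * 100
= 51 / (51 + 7)
= 51 / 58
= 0.8793
= 87.9%

87.9


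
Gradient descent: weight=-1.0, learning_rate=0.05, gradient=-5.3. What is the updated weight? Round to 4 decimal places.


w_new = w_old - lr * gradient
= -1.0 - 0.05 * -5.3
= -1.0 - (-0.265)
= -0.7350

-0.7350


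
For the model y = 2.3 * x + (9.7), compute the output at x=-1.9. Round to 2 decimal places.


y = 2.3 * -1.9 + (9.7)
= -4.37 + (9.7)
= 5.33

5.33


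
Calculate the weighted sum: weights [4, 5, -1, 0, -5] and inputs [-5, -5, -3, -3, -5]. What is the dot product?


Element-wise products:
4 * -5 = -20
5 * -5 = -25
-1 * -3 = 3
0 * -3 = 0
-5 * -5 = 25
Sum = -20 + -25 + 3 + 0 + 25
= -17

-17


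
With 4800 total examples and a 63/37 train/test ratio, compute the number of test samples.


Train samples = 4800 * 63% = 3024
Test samples = 4800 - 3024
= 1776

1776


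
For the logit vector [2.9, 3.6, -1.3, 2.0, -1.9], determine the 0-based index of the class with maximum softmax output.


Softmax is a monotonic transformation, so it preserves the argmax.
We need to find the index of the maximum logit.
Index 0: 2.9
Index 1: 3.6
Index 2: -1.3
Index 3: 2.0
Index 4: -1.9
Maximum logit = 3.6 at index 1

1


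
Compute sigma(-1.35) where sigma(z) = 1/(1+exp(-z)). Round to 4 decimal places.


sigmoid(z) = 1 / (1 + exp(-z))
exp(-(-1.35)) = exp(1.35) = 3.8574
1 + 3.8574 = 4.8574
1 / 4.8574 = 0.2059

0.2059


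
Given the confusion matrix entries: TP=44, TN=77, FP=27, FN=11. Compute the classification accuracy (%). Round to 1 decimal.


Accuracy = (TP + TN) / (TP + TN + FP + FN) * 100
= (44 + 77) / (44 + 77 + 27 + 11)
= 121 / 159
= 0.761
= 76.1%

76.1


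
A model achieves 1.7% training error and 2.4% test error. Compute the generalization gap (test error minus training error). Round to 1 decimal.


Generalization gap = test_error - train_error
= 2.4 - 1.7
= 0.7%
A small gap suggests good generalization.

0.7


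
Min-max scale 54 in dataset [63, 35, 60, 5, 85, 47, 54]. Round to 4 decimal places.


Min = 5, Max = 85
Range = 85 - 5 = 80
Scaled = (x - min) / (max - min)
= (54 - 5) / 80
= 49 / 80
= 0.6125

0.6125


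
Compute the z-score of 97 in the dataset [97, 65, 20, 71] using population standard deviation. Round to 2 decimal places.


Mean = (97 + 65 + 20 + 71) / 4 = 63.25
Variance = sum((x_i - mean)^2) / n = 768.1875
Std = sqrt(768.1875) = 27.7162
Z = (x - mean) / std
= (97 - 63.25) / 27.7162
= 33.75 / 27.7162
= 1.22

1.22


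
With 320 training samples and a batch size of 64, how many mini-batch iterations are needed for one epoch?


Iterations per epoch = dataset_size / batch_size
= 320 / 64
= 5

5


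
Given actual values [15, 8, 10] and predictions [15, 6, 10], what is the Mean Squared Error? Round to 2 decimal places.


Differences: [0, 2, 0]
Squared errors: [0, 4, 0]
Sum of squared errors = 4
MSE = 4 / 3 = 1.33

1.33


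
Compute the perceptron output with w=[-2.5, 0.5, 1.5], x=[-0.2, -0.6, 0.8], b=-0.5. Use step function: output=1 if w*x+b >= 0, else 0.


z = w . x + b
= -2.5*-0.2 + 0.5*-0.6 + 1.5*0.8 + -0.5
= 0.5 + -0.3 + 1.2 + -0.5
= 1.4 + -0.5
= 0.9
Since z = 0.9 >= 0, output = 1

1


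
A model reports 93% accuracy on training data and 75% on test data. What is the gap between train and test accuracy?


Gap = train_accuracy - test_accuracy
= 93 - 75
= 18%
This gap suggests the model is overfitting.

18


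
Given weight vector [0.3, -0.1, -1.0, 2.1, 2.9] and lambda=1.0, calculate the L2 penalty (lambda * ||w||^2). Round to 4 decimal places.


Squaring each weight:
0.3^2 = 0.09
(-0.1)^2 = 0.01
(-1.0)^2 = 1.0
2.1^2 = 4.41
2.9^2 = 8.41
Sum of squares = 13.92
Penalty = 1.0 * 13.92 = 13.9200

13.9200


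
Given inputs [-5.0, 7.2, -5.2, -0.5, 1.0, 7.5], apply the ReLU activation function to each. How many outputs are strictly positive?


ReLU(x) = max(0, x) for each element:
ReLU(-5.0) = 0
ReLU(7.2) = 7.2
ReLU(-5.2) = 0
ReLU(-0.5) = 0
ReLU(1.0) = 1.0
ReLU(7.5) = 7.5
Active neurons (>0): 3

3


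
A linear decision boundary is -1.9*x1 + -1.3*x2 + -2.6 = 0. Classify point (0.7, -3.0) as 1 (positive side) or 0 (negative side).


Compute -1.9 * 0.7 + -1.3 * -3.0 + -2.6
= -1.33 + 3.9 + -2.6
= -0.03
Since -0.03 < 0, the point is on the negative side.

0


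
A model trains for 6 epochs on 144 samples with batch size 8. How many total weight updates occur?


Iterations per epoch = 144 / 8 = 18
Total updates = iterations_per_epoch * epochs
= 18 * 6
= 108

108


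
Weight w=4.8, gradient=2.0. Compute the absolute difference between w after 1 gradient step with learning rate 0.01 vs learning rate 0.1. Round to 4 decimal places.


With lr=0.01: w_new = 4.8 - 0.01 * 2.0 = 4.78
With lr=0.1: w_new = 4.8 - 0.1 * 2.0 = 4.6
Absolute difference = |4.78 - 4.6|
= 0.1800

0.1800


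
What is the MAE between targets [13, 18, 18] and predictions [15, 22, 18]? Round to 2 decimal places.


Absolute errors: [2, 4, 0]
Sum of absolute errors = 6
MAE = 6 / 3 = 2.00

2.00


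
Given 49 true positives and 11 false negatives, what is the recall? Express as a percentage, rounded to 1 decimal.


Recall = TP / (TP + FN) * 100
= 49 / (49 + 11)
= 49 / 60
= 0.8167
= 81.7%

81.7


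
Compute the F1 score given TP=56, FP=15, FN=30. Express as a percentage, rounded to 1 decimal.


Precision = TP / (TP + FP) = 56 / 71 = 0.7887
Recall = TP / (TP + FN) = 56 / 86 = 0.6512
F1 = 2 * P * R / (P + R)
= 2 * 0.7887 * 0.6512 / (0.7887 + 0.6512)
= 1.0272 / 1.4399
= 0.7134
As percentage: 71.3%

71.3


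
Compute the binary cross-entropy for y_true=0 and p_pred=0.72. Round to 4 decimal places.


For y=0: Loss = -log(1-p)
= -log(1 - 0.72)
= -log(0.28)
= -(-1.273)
= 1.2730

1.2730


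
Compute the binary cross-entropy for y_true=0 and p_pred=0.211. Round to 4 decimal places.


For y=0: Loss = -log(1-p)
= -log(1 - 0.211)
= -log(0.789)
= -(-0.237)
= 0.2370

0.2370


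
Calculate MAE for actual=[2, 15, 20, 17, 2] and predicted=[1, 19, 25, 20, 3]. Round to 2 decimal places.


Absolute errors: [1, 4, 5, 3, 1]
Sum of absolute errors = 14
MAE = 14 / 5 = 2.80

2.80


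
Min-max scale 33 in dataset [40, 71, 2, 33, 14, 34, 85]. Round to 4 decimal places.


Min = 2, Max = 85
Range = 85 - 2 = 83
Scaled = (x - min) / (max - min)
= (33 - 2) / 83
= 31 / 83
= 0.3735

0.3735


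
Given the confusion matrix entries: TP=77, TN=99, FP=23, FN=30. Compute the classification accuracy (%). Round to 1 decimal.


Accuracy = (TP + TN) / (TP + TN + FP + FN) * 100
= (77 + 99) / (77 + 99 + 23 + 30)
= 176 / 229
= 0.7686
= 76.9%

76.9


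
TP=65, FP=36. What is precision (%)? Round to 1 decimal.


Precision = TP / (TP + FP) * 100
= 65 / (65 + 36)
= 65 / 101
= 0.6436
= 64.4%

64.4


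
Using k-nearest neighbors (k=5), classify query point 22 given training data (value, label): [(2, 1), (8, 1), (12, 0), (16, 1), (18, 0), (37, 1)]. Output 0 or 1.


Distances from query 22:
Point 18 (class 0): distance = 4
Point 16 (class 1): distance = 6
Point 12 (class 0): distance = 10
Point 8 (class 1): distance = 14
Point 37 (class 1): distance = 15
K=5 nearest neighbors: classes = [0, 1, 0, 1, 1]
Votes for class 1: 3 / 5
Majority vote => class 1

1


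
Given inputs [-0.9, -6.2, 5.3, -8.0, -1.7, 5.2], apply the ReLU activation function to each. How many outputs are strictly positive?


ReLU(x) = max(0, x) for each element:
ReLU(-0.9) = 0
ReLU(-6.2) = 0
ReLU(5.3) = 5.3
ReLU(-8.0) = 0
ReLU(-1.7) = 0
ReLU(5.2) = 5.2
Active neurons (>0): 2

2


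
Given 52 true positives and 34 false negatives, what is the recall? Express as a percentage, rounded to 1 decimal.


Recall = TP / (TP + FN) * 100
= 52 / (52 + 34)
= 52 / 86
= 0.6047
= 60.5%

60.5


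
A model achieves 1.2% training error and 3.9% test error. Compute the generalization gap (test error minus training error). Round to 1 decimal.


Generalization gap = test_error - train_error
= 3.9 - 1.2
= 2.7%
A moderate gap.

2.7


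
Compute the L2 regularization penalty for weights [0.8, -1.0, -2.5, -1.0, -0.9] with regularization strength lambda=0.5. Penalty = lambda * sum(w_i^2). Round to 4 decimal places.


Squaring each weight:
0.8^2 = 0.64
(-1.0)^2 = 1.0
(-2.5)^2 = 6.25
(-1.0)^2 = 1.0
(-0.9)^2 = 0.81
Sum of squares = 9.7
Penalty = 0.5 * 9.7 = 4.8500

4.8500


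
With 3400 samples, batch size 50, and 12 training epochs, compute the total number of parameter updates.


Iterations per epoch = 3400 / 50 = 68
Total updates = iterations_per_epoch * epochs
= 68 * 12
= 816

816


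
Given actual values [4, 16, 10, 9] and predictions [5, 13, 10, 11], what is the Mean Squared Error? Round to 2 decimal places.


Differences: [-1, 3, 0, -2]
Squared errors: [1, 9, 0, 4]
Sum of squared errors = 14
MSE = 14 / 4 = 3.50

3.50


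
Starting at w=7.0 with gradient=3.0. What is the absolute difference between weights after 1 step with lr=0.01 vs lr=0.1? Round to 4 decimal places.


With lr=0.01: w_new = 7.0 - 0.01 * 3.0 = 6.97
With lr=0.1: w_new = 7.0 - 0.1 * 3.0 = 6.7
Absolute difference = |6.97 - 6.7|
= 0.2700

0.2700


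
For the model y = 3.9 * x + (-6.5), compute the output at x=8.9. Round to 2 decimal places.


y = 3.9 * 8.9 + (-6.5)
= 34.71 + (-6.5)
= 28.21

28.21


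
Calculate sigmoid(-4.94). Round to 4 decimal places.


sigmoid(z) = 1 / (1 + exp(-z))
exp(-(-4.94)) = exp(4.94) = 139.7703
1 + 139.7703 = 140.7703
1 / 140.7703 = 0.0071

0.0071


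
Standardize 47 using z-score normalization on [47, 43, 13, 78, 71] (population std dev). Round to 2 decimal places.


Mean = (47 + 43 + 13 + 78 + 71) / 5 = 50.4
Variance = sum((x_i - mean)^2) / n = 530.24
Std = sqrt(530.24) = 23.0269
Z = (x - mean) / std
= (47 - 50.4) / 23.0269
= -3.4 / 23.0269
= -0.15

-0.15


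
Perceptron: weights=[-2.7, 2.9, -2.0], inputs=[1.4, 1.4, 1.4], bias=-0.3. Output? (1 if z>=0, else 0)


z = w . x + b
= -2.7*1.4 + 2.9*1.4 + -2.0*1.4 + -0.3
= -3.78 + 4.06 + -2.8 + -0.3
= -2.52 + -0.3
= -2.82
Since z = -2.82 < 0, output = 0

0


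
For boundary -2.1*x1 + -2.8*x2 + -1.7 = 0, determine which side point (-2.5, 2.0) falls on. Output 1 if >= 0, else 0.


Compute -2.1 * -2.5 + -2.8 * 2.0 + -1.7
= 5.25 + -5.6 + -1.7
= -2.05
Since -2.05 < 0, the point is on the negative side.

0


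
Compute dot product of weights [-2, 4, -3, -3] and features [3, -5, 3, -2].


Element-wise products:
-2 * 3 = -6
4 * -5 = -20
-3 * 3 = -9
-3 * -2 = 6
Sum = -6 + -20 + -9 + 6
= -29

-29


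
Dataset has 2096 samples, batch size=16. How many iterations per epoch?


Iterations per epoch = dataset_size / batch_size
= 2096 / 16
= 131

131


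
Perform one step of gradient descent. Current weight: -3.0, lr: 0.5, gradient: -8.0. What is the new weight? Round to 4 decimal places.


w_new = w_old - lr * gradient
= -3.0 - 0.5 * -8.0
= -3.0 - (-4.0)
= 1.0000

1.0000


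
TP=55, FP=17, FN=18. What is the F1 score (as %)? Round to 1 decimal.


Precision = TP / (TP + FP) = 55 / 72 = 0.7639
Recall = TP / (TP + FN) = 55 / 73 = 0.7534
F1 = 2 * P * R / (P + R)
= 2 * 0.7639 * 0.7534 / (0.7639 + 0.7534)
= 1.1511 / 1.5173
= 0.7586
As percentage: 75.9%

75.9


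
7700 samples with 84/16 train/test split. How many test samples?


Train samples = 7700 * 84% = 6468
Test samples = 7700 - 6468
= 1232

1232


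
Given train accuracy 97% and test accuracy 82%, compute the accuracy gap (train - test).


Gap = train_accuracy - test_accuracy
= 97 - 82
= 15%
This gap suggests the model is overfitting.

15


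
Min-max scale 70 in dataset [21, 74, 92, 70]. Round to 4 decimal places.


Min = 21, Max = 92
Range = 92 - 21 = 71
Scaled = (x - min) / (max - min)
= (70 - 21) / 71
= 49 / 71
= 0.6901

0.6901


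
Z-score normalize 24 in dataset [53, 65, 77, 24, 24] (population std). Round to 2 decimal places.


Mean = (53 + 65 + 77 + 24 + 24) / 5 = 48.6
Variance = sum((x_i - mean)^2) / n = 461.04
Std = sqrt(461.04) = 21.4718
Z = (x - mean) / std
= (24 - 48.6) / 21.4718
= -24.6 / 21.4718
= -1.15

-1.15


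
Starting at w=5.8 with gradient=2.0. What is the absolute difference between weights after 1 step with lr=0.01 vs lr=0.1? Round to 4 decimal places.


With lr=0.01: w_new = 5.8 - 0.01 * 2.0 = 5.78
With lr=0.1: w_new = 5.8 - 0.1 * 2.0 = 5.6
Absolute difference = |5.78 - 5.6|
= 0.1800

0.1800


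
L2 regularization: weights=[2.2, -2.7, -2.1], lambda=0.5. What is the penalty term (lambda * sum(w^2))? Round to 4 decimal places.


Squaring each weight:
2.2^2 = 4.84
(-2.7)^2 = 7.29
(-2.1)^2 = 4.41
Sum of squares = 16.54
Penalty = 0.5 * 16.54 = 8.2700

8.2700


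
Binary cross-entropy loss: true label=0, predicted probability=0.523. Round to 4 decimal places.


For y=0: Loss = -log(1-p)
= -log(1 - 0.523)
= -log(0.477)
= -(-0.7402)
= 0.7402

0.7402


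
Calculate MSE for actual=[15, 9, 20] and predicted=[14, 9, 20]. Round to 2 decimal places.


Differences: [1, 0, 0]
Squared errors: [1, 0, 0]
Sum of squared errors = 1
MSE = 1 / 3 = 0.33

0.33


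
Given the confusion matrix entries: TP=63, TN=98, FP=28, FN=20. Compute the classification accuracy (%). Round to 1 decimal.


Accuracy = (TP + TN) / (TP + TN + FP + FN) * 100
= (63 + 98) / (63 + 98 + 28 + 20)
= 161 / 209
= 0.7703
= 77.0%

77.0


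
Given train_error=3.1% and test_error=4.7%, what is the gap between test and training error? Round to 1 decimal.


Generalization gap = test_error - train_error
= 4.7 - 3.1
= 1.6%
A small gap suggests good generalization.

1.6


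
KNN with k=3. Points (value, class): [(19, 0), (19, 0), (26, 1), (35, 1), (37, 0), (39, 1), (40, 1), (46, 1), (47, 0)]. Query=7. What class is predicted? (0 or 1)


Distances from query 7:
Point 19 (class 0): distance = 12
Point 19 (class 0): distance = 12
Point 26 (class 1): distance = 19
K=3 nearest neighbors: classes = [0, 0, 1]
Votes for class 1: 1 / 3
Majority vote => class 0

0


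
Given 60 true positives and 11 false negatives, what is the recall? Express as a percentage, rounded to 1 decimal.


Recall = TP / (TP + FN) * 100
= 60 / (60 + 11)
= 60 / 71
= 0.8451
= 84.5%

84.5


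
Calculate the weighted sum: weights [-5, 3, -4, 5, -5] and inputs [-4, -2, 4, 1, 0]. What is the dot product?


Element-wise products:
-5 * -4 = 20
3 * -2 = -6
-4 * 4 = -16
5 * 1 = 5
-5 * 0 = 0
Sum = 20 + -6 + -16 + 5 + 0
= 3

3


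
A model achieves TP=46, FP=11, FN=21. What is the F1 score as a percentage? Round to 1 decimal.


Precision = TP / (TP + FP) = 46 / 57 = 0.807
Recall = TP / (TP + FN) = 46 / 67 = 0.6866
F1 = 2 * P * R / (P + R)
= 2 * 0.807 * 0.6866 / (0.807 + 0.6866)
= 1.1081 / 1.4936
= 0.7419
As percentage: 74.2%

74.2


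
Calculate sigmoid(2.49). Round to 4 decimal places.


sigmoid(z) = 1 / (1 + exp(-z))
exp(-(2.49)) = exp(-2.49) = 0.0829
1 + 0.0829 = 1.0829
1 / 1.0829 = 0.9234

0.9234


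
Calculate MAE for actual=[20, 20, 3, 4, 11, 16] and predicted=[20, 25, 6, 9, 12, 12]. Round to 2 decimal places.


Absolute errors: [0, 5, 3, 5, 1, 4]
Sum of absolute errors = 18
MAE = 18 / 6 = 3.00

3.00


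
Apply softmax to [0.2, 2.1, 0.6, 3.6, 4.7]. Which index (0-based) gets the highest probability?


Softmax is a monotonic transformation, so it preserves the argmax.
We need to find the index of the maximum logit.
Index 0: 0.2
Index 1: 2.1
Index 2: 0.6
Index 3: 3.6
Index 4: 4.7
Maximum logit = 4.7 at index 4

4
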